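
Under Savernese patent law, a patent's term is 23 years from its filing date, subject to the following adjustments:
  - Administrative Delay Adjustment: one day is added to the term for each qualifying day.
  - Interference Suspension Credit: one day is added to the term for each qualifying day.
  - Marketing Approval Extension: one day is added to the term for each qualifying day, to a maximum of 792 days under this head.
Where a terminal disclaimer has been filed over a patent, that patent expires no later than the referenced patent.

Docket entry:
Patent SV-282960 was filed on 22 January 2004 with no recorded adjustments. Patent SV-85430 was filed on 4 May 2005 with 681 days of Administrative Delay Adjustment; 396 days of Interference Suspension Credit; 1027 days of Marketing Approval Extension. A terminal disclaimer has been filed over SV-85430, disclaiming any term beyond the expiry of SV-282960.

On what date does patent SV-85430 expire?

Natural term of SV-85430:
  Base: filing + 23 years → 4 May 2028.
  Administrative Delay Adjustment: +681 days → 16 March 2030.
  Interference Suspension Credit: +396 days → 16 April 2031.
  Marketing Approval Extension: 1027 days claimed exceeds the 792-day cap, so +792 days → 16 June 2033.
Expiry of referenced patent SV-282960:
  Base: filing + 23 years → 22 January 2027.
Terminal disclaimer: SV-85430 expires on the earlier of 16 June 2033 and 22 January 2027.

January 22, 2027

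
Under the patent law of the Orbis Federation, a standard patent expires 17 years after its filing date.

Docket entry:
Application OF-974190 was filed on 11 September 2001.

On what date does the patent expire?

2018-09-11

Filing date + 17 years → 11 September 2018.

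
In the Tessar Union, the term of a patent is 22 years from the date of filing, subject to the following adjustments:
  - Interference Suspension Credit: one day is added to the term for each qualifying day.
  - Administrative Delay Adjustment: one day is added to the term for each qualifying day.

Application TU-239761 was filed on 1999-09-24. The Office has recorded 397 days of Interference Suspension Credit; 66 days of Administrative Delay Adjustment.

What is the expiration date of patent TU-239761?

December 31, 2022

Base term: filing date + 22 years → 24 September 2021.
Interference Suspension Credit: +397 days → 26 October 2022.
Administrative Delay Adjustment: +66 days → 31 December 2022.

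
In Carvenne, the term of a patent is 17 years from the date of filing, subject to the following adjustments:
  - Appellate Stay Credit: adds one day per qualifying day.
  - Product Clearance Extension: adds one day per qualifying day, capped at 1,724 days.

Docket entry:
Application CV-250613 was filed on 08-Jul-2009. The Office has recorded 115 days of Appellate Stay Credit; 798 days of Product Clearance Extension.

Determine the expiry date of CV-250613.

Base term: filing date + 17 years → 8 July 2026.
Appellate Stay Credit: +115 days → 31 October 2026.
Product Clearance Extension: 798 days (within the 1724-day cap) → +798 days → 6 January 2029.

January 6, 2029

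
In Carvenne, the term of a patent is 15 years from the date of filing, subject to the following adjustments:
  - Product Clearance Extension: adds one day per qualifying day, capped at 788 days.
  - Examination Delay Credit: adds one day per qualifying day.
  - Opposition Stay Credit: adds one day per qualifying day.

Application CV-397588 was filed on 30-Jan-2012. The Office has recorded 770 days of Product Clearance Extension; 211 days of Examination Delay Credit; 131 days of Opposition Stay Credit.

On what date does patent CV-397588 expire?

2030-02-15

Base term: filing date + 15 years → 30 January 2027.
Product Clearance Extension: 770 days (within the 788-day cap) → +770 days → 10 March 2029.
Examination Delay Credit: +211 days → 7 October 2029.
Opposition Stay Credit: +131 days → 15 February 2030.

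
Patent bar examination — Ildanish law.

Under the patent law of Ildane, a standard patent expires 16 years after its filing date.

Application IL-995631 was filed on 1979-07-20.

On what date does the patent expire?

1995-07-20

Filing date + 16 years → 20 July 1995.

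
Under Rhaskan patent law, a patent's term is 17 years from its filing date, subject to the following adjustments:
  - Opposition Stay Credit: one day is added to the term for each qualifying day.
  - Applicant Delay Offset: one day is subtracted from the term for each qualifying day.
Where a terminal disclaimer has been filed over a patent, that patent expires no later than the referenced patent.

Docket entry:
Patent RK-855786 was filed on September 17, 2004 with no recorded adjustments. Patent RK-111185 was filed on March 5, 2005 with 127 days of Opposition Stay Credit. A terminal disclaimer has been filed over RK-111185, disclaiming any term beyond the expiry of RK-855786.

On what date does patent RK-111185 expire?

Natural term of RK-111185:
  Base: filing + 17 years → 5 March 2022.
  Opposition Stay Credit: +127 days → 10 July 2022.
Expiry of referenced patent RK-855786:
  Base: filing + 17 years → 17 September 2021.
Terminal disclaimer: RK-111185 expires on the earlier of 10 July 2022 and 17 September 2021.

September 17, 2021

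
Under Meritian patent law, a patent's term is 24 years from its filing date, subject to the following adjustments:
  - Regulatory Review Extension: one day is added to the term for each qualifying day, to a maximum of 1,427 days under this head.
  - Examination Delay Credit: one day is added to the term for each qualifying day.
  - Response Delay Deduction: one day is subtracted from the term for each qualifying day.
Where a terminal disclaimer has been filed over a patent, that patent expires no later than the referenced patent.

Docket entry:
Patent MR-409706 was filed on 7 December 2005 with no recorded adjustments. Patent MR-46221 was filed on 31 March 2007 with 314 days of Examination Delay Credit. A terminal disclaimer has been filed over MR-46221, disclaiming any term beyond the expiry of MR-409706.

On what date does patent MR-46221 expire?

December 7, 2029

Natural term of MR-46221:
  Base: filing + 24 years → 31 March 2031.
  Examination Delay Credit: +314 days → 8 February 2032.
Expiry of referenced patent MR-409706:
  Base: filing + 24 years → 7 December 2029.
Terminal disclaimer: MR-46221 expires on the earlier of 8 February 2032 and 7 December 2029.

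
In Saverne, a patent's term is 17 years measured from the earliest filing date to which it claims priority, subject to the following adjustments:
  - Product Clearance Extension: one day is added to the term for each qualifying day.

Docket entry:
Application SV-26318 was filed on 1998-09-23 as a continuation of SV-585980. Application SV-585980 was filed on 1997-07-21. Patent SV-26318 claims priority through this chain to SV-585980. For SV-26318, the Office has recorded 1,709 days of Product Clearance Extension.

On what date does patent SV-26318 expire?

Earliest priority filing: 21 July 1997.
Base term: 21 July 1997 + 17 years → 21 July 2014.
Product Clearance Extension: +1709 days → 26 March 2019.

2019-03-26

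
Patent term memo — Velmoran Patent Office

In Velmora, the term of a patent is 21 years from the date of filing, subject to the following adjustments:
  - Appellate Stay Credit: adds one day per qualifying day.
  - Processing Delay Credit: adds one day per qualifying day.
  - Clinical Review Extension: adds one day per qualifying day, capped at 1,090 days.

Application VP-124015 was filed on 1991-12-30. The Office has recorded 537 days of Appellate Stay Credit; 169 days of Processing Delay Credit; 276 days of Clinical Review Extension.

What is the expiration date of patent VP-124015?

September 8, 2015

Base term: filing date + 21 years → 30 December 2012.
Appellate Stay Credit: +537 days → 20 June 2014.
Processing Delay Credit: +169 days → 6 December 2014.
Clinical Review Extension: 276 days (within the 1090-day cap) → +276 days → 8 September 2015.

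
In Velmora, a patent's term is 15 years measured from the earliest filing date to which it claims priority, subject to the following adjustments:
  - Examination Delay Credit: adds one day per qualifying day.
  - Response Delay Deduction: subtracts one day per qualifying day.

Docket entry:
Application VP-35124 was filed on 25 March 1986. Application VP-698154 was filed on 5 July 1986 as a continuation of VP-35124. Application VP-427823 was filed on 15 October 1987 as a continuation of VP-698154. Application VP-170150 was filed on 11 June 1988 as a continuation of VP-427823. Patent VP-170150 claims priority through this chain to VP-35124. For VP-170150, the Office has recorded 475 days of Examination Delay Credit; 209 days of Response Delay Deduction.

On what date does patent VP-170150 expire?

Earliest priority filing: 25 March 1986.
Base term: 25 March 1986 + 15 years → 25 March 2001.
Examination Delay Credit: +475 days → 13 July 2002.
Response Delay Deduction: −209 days → 16 December 2001.

December 16, 2001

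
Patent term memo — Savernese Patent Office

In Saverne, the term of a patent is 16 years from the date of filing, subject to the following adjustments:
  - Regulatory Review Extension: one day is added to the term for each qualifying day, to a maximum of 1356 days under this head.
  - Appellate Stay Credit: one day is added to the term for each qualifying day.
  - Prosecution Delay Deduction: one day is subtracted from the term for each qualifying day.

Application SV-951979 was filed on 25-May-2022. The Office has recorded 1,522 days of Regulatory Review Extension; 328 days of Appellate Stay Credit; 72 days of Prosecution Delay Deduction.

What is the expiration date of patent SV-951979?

Base term: filing date + 16 years → 25 May 2038.
Regulatory Review Extension: 1522 days claimed exceeds the 1356-day cap, so +1356 days → 9 February 2042.
Appellate Stay Credit: +328 days → 3 January 2043.
Prosecution Delay Deduction: −72 days → 23 October 2042.

October 23, 2042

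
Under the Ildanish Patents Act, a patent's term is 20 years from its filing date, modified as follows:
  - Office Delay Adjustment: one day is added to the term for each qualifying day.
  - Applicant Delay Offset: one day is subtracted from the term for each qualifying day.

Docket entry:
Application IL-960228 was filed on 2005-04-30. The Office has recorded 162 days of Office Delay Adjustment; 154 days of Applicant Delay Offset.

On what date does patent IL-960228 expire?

Base term: filing date + 20 years → 30 April 2025.
Office Delay Adjustment: +162 days → 9 October 2025.
Applicant Delay Offset: −154 days → 8 May 2025.

May 8, 2025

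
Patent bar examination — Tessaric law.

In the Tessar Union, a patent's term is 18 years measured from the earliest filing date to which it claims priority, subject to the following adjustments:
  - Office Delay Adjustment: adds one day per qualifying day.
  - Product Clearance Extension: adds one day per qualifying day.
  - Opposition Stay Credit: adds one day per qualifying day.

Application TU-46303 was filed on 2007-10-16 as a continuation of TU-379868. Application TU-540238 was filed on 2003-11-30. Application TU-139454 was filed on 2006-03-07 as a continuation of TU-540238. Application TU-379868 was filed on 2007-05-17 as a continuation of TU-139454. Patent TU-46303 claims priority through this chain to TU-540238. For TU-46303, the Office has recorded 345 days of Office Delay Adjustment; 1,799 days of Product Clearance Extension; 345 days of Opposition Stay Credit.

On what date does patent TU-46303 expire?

September 23, 2028

Earliest priority filing: 30 November 2003.
Base term: 30 November 2003 + 18 years → 30 November 2021.
Office Delay Adjustment: +345 days → 10 November 2022.
Product Clearance Extension: +1799 days → 14 October 2027.
Opposition Stay Credit: +345 days → 23 September 2028.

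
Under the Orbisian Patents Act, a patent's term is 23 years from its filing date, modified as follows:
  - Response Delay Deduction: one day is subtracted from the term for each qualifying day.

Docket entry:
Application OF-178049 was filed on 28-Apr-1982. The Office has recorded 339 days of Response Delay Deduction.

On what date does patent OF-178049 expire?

2004-05-24

Base term: filing date + 23 years → 28 April 2005.
Response Delay Deduction: −339 days → 24 May 2004.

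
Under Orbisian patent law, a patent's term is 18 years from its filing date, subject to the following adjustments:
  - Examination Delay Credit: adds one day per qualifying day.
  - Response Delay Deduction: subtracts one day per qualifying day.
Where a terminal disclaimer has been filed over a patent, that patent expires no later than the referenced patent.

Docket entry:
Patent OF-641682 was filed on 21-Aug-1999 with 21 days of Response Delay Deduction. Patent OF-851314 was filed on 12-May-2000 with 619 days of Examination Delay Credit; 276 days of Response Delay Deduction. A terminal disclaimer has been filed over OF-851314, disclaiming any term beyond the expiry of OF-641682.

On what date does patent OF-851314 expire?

Natural term of OF-851314:
  Base: filing + 18 years → 12 May 2018.
  Examination Delay Credit: +619 days → 21 January 2020.
  Response Delay Deduction: −276 days → 20 April 2019.
Expiry of referenced patent OF-641682:
  Base: filing + 18 years → 21 August 2017.
  Response Delay Deduction: −21 days → 31 July 2017.
Terminal disclaimer: OF-851314 expires on the earlier of 20 April 2019 and 31 July 2017.

July 31, 2017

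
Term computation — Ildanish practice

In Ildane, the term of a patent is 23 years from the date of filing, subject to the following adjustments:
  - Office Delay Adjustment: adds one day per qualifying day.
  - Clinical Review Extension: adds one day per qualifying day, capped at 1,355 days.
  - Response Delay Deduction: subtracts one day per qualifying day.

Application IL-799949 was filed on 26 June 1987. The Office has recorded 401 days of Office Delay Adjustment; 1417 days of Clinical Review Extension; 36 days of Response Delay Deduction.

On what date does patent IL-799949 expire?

Base term: filing date + 23 years → 26 June 2010.
Office Delay Adjustment: +401 days → 1 August 2011.
Clinical Review Extension: 1417 days claimed exceeds the 1355-day cap, so +1355 days → 17 April 2015.
Response Delay Deduction: −36 days → 12 March 2015.

March 12, 2015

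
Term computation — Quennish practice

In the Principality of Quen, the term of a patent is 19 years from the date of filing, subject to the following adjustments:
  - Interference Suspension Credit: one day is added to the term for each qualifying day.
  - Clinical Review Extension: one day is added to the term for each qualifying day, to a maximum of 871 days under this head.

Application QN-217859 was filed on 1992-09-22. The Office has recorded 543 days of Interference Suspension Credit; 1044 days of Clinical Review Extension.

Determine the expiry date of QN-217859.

August 6, 2015

Base term: filing date + 19 years → 22 September 2011.
Interference Suspension Credit: +543 days → 18 March 2013.
Clinical Review Extension: 1044 days claimed exceeds the 871-day cap, so +871 days → 6 August 2015.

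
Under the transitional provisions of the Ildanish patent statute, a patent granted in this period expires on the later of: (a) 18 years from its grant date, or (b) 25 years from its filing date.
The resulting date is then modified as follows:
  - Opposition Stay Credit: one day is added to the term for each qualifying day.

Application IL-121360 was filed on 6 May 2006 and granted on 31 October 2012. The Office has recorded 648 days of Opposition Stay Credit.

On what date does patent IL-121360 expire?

(a) grant + 18 years → 31 October 2030.
(b) filing + 25 years → 6 May 2031.
Later of the two: 6 May 2031.
Opposition Stay Credit: +648 days → 12 February 2033.

2033-02-12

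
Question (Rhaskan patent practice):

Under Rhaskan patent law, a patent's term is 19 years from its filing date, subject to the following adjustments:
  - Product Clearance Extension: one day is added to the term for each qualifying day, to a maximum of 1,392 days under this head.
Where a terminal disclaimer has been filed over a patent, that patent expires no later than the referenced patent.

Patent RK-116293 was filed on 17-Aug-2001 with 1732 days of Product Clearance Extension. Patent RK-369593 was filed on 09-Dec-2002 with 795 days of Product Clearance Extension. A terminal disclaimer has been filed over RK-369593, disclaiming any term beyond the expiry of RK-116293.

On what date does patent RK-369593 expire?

2024-02-12

Natural term of RK-369593:
  Base: filing + 19 years → 9 December 2021.
  Product Clearance Extension: 795 days (within the 1392-day cap) → +795 days → 12 February 2024.
Expiry of referenced patent RK-116293:
  Base: filing + 19 years → 17 August 2020.
  Product Clearance Extension: 1732 days claimed exceeds the 1392-day cap, so +1392 days → 9 June 2024.
Terminal disclaimer: RK-369593 expires on the earlier of 12 February 2024 and 9 June 2024.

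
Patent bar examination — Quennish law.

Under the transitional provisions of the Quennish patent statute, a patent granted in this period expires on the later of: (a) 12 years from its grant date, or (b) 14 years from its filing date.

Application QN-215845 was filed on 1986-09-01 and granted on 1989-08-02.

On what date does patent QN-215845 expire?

(a) grant + 12 years → 2 August 2001.
(b) filing + 14 years → 1 September 2000.
Later of the two: 2 August 2001.

August 2, 2001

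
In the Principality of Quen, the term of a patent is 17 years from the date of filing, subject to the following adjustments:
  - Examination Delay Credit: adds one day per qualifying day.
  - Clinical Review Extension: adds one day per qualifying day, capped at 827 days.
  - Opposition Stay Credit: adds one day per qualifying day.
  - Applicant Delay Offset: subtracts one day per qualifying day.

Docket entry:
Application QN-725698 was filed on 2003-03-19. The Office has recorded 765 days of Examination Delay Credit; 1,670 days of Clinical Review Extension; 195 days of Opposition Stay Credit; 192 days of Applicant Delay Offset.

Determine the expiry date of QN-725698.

Base term: filing date + 17 years → 19 March 2020.
Examination Delay Credit: +765 days → 23 April 2022.
Clinical Review Extension: 1670 days claimed exceeds the 827-day cap, so +827 days → 28 July 2024.
Opposition Stay Credit: +195 days → 8 February 2025.
Applicant Delay Offset: −192 days → 31 July 2024.

2024-07-31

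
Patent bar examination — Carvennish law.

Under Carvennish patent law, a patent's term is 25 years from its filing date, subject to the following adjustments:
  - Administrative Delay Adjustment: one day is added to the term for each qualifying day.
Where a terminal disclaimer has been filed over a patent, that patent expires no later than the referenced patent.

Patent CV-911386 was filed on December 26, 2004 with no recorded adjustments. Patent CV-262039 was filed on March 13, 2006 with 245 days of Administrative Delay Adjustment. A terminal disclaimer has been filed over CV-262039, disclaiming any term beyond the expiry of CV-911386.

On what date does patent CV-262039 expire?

Natural term of CV-262039:
  Base: filing + 25 years → 13 March 2031.
  Administrative Delay Adjustment: +245 days → 13 November 2031.
Expiry of referenced patent CV-911386:
  Base: filing + 25 years → 26 December 2029.
Terminal disclaimer: CV-262039 expires on the earlier of 13 November 2031 and 26 December 2029.

December 26, 2029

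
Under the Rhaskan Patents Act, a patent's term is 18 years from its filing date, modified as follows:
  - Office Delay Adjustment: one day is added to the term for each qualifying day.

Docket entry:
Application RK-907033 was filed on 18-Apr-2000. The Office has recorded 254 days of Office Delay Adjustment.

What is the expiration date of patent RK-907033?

Base term: filing date + 18 years → 18 April 2018.
Office Delay Adjustment: +254 days → 28 December 2018.

2018-12-28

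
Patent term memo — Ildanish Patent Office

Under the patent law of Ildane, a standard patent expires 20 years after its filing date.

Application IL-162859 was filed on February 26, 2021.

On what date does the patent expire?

2041-02-26

Filing date + 20 years → 26 February 2041.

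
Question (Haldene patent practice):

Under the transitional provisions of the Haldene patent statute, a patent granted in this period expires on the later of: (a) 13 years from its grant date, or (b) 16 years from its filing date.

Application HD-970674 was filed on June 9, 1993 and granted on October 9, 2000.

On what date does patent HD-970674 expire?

2013-10-09

(a) grant + 13 years → 9 October 2013.
(b) filing + 16 years → 9 June 2009.
Later of the two: 9 October 2013.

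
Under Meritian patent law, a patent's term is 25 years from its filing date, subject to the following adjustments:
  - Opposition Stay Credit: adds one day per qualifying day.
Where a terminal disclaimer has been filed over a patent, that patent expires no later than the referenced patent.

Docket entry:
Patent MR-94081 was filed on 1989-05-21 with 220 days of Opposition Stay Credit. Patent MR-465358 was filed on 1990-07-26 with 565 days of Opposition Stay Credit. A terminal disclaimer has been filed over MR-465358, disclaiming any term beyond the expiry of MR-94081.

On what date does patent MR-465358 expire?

Natural term of MR-465358:
  Base: filing + 25 years → 26 July 2015.
  Opposition Stay Credit: +565 days → 10 February 2017.
Expiry of referenced patent MR-94081:
  Base: filing + 25 years → 21 May 2014.
  Opposition Stay Credit: +220 days → 27 December 2014.
Terminal disclaimer: MR-465358 expires on the earlier of 10 February 2017 and 27 December 2014.

December 27, 2014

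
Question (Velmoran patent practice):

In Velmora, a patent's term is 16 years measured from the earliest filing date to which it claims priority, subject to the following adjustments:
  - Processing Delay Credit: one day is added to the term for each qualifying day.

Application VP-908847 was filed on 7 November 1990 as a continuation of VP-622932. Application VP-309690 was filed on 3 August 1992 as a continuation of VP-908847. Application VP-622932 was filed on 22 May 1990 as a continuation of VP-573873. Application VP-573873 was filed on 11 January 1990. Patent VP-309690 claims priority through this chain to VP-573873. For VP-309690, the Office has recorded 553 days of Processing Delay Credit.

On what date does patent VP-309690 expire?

Earliest priority filing: 11 January 1990.
Base term: 11 January 1990 + 16 years → 11 January 2006.
Processing Delay Credit: +553 days → 18 July 2007.

July 18, 2007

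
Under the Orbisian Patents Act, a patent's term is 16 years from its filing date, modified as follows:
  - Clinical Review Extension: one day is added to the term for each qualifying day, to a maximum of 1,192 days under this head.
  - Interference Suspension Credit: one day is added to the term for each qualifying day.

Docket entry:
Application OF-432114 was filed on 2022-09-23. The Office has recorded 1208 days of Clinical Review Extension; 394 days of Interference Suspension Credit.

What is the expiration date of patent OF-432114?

Base term: filing date + 16 years → 23 September 2038.
Clinical Review Extension: 1208 days claimed exceeds the 1192-day cap, so +1192 days → 28 December 2041.
Interference Suspension Credit: +394 days → 26 January 2043.

January 26, 2043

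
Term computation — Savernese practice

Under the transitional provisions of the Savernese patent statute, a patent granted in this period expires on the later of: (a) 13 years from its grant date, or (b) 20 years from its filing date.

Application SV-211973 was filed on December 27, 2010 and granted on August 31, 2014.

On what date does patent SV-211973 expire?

December 27, 2030

(a) grant + 13 years → 31 August 2027.
(b) filing + 20 years → 27 December 2030.
Later of the two: 27 December 2030.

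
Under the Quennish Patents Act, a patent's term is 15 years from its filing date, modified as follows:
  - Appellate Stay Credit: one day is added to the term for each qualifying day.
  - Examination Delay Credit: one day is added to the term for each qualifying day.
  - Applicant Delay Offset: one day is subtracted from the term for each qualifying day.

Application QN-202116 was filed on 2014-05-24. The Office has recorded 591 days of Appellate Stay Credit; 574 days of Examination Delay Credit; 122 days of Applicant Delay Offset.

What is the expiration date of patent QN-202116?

Base term: filing date + 15 years → 24 May 2029.
Appellate Stay Credit: +591 days → 5 January 2031.
Examination Delay Credit: +574 days → 1 August 2032.
Applicant Delay Offset: −122 days → 1 April 2032.

April 1, 2032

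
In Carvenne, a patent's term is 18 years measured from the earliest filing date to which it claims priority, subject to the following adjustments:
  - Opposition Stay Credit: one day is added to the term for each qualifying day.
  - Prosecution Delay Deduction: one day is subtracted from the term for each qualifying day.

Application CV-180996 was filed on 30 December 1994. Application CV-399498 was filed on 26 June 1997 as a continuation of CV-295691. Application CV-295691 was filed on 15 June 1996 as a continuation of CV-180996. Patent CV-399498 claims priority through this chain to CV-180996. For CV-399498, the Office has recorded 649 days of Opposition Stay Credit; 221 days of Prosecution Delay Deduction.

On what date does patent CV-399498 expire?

Earliest priority filing: 30 December 1994.
Base term: 30 December 1994 + 18 years → 30 December 2012.
Opposition Stay Credit: +649 days → 10 October 2014.
Prosecution Delay Deduction: −221 days → 3 March 2014.

March 3, 2014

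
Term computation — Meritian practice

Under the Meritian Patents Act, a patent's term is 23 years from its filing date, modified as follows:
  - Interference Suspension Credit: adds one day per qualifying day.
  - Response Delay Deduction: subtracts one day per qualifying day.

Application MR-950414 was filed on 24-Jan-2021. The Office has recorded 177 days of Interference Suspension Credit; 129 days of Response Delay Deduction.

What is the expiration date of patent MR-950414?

Base term: filing date + 23 years → 24 January 2044.
Interference Suspension Credit: +177 days → 19 July 2044.
Response Delay Deduction: −129 days → 12 March 2044.

2044-03-12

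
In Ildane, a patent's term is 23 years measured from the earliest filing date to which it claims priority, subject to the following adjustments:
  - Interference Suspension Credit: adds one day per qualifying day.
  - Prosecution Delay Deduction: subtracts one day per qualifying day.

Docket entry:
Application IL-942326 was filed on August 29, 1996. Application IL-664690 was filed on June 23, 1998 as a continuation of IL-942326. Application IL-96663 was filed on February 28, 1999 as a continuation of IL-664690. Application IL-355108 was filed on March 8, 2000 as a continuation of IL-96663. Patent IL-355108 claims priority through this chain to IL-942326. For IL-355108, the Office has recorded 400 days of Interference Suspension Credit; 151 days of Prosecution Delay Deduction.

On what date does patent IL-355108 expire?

Earliest priority filing: 29 August 1996.
Base term: 29 August 1996 + 23 years → 29 August 2019.
Interference Suspension Credit: +400 days → 2 October 2020.
Prosecution Delay Deduction: −151 days → 4 May 2020.

2020-05-04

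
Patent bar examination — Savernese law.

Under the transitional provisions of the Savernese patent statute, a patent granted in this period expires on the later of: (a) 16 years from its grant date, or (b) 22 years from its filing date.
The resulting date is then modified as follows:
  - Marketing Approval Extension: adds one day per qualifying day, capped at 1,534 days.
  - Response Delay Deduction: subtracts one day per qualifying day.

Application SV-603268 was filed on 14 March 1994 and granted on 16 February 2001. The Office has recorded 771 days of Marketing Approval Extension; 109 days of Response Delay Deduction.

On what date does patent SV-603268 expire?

(a) grant + 16 years → 16 February 2017.
(b) filing + 22 years → 14 March 2016.
Later of the two: 16 February 2017.
Marketing Approval Extension: 771 days (within the 1534-day cap) → +771 days → 29 March 2019.
Response Delay Deduction: −109 days → 10 December 2018.

2018-12-10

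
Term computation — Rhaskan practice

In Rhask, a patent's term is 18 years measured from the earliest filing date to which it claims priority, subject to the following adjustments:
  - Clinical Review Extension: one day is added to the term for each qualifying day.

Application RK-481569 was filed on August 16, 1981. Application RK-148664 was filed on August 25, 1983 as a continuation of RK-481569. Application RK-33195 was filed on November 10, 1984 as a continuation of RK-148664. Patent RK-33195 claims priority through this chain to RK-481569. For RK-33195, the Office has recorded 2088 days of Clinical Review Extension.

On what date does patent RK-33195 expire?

May 4, 2005

Earliest priority filing: 16 August 1981.
Base term: 16 August 1981 + 18 years → 16 August 1999.
Clinical Review Extension: +2088 days → 4 May 2005.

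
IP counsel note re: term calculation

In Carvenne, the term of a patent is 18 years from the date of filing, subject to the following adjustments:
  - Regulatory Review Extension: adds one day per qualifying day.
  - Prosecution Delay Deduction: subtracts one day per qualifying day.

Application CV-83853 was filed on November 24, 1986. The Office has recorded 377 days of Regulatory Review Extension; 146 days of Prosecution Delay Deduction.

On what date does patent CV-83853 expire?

July 13, 2005

Base term: filing date + 18 years → 24 November 2004.
Regulatory Review Extension: +377 days → 6 December 2005.
Prosecution Delay Deduction: −146 days → 13 July 2005.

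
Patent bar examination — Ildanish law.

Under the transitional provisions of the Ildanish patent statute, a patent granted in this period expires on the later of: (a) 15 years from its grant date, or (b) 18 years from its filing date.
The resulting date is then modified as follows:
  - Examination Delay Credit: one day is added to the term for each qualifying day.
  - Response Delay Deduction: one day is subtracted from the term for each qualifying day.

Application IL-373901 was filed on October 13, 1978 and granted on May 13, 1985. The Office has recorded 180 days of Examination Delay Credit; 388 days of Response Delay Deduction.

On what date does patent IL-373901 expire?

(a) grant + 15 years → 13 May 2000.
(b) filing + 18 years → 13 October 1996.
Later of the two: 13 May 2000.
Examination Delay Credit: +180 days → 9 November 2000.
Response Delay Deduction: −388 days → 18 October 1999.

October 18, 1999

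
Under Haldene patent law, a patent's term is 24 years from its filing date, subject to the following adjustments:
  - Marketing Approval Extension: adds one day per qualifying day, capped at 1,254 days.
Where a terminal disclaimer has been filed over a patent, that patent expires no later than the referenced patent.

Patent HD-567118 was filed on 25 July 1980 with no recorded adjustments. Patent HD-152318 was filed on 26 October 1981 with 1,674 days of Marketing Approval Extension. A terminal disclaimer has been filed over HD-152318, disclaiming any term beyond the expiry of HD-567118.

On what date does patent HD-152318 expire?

Natural term of HD-152318:
  Base: filing + 24 years → 26 October 2005.
  Marketing Approval Extension: 1674 days claimed exceeds the 1254-day cap, so +1254 days → 2 April 2009.
Expiry of referenced patent HD-567118:
  Base: filing + 24 years → 25 July 2004.
Terminal disclaimer: HD-152318 expires on the earlier of 2 April 2009 and 25 July 2004.

2004-07-25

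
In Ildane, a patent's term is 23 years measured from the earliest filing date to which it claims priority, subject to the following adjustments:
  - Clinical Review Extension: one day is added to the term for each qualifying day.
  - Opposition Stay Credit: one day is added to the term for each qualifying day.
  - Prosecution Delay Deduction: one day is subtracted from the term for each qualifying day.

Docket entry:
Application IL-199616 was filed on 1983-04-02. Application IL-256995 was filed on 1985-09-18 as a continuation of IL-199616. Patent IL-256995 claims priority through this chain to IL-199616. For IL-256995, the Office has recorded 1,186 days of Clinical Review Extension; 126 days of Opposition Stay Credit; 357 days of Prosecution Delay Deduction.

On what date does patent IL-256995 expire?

2008-11-12

Earliest priority filing: 2 April 1983.
Base term: 2 April 1983 + 23 years → 2 April 2006.
Clinical Review Extension: +1186 days → 1 July 2009.
Opposition Stay Credit: +126 days → 4 November 2009.
Prosecution Delay Deduction: −357 days → 12 November 2008.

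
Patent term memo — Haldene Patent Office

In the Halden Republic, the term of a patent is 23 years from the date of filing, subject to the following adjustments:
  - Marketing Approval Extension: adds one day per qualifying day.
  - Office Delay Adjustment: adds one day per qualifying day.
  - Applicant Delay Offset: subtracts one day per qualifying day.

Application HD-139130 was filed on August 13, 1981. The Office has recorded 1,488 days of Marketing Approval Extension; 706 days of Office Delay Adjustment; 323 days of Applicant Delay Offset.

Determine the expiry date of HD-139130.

September 27, 2009

Base term: filing date + 23 years → 13 August 2004.
Marketing Approval Extension: +1488 days → 9 September 2008.
Office Delay Adjustment: +706 days → 16 August 2010.
Applicant Delay Offset: −323 days → 27 September 2009.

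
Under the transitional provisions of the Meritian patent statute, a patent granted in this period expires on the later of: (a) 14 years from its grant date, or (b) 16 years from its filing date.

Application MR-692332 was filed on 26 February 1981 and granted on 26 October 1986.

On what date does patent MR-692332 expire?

(a) grant + 14 years → 26 October 2000.
(b) filing + 16 years → 26 February 1997.
Later of the two: 26 October 2000.

2000-10-26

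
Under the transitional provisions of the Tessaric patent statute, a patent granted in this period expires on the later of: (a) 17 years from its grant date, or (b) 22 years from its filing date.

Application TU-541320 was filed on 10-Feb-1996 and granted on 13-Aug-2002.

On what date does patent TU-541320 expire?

August 13, 2019

(a) grant + 17 years → 13 August 2019.
(b) filing + 22 years → 10 February 2018.
Later of the two: 13 August 2019.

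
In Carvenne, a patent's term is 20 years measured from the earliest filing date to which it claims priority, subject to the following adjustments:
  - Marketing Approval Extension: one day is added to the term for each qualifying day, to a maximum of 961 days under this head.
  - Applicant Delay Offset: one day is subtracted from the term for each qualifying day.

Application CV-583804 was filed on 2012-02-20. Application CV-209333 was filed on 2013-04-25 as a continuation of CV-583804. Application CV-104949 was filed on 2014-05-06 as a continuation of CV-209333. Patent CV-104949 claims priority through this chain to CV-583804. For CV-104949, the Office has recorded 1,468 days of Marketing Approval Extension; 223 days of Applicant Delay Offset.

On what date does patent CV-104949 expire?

Earliest priority filing: 20 February 2012.
Base term: 20 February 2012 + 20 years → 20 February 2032.
Marketing Approval Extension: 1468 days claimed exceeds the 961-day cap, so +961 days → 8 October 2034.
Applicant Delay Offset: −223 days → 27 February 2034.

February 27, 2034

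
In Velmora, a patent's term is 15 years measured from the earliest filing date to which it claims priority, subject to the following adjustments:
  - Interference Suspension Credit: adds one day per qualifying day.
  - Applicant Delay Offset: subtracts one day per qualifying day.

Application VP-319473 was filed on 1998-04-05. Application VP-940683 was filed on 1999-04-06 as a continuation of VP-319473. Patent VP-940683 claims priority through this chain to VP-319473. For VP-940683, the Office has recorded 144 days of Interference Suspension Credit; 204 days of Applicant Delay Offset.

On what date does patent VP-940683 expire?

February 4, 2013

Earliest priority filing: 5 April 1998.
Base term: 5 April 1998 + 15 years → 5 April 2013.
Interference Suspension Credit: +144 days → 27 August 2013.
Applicant Delay Offset: −204 days → 4 February 2013.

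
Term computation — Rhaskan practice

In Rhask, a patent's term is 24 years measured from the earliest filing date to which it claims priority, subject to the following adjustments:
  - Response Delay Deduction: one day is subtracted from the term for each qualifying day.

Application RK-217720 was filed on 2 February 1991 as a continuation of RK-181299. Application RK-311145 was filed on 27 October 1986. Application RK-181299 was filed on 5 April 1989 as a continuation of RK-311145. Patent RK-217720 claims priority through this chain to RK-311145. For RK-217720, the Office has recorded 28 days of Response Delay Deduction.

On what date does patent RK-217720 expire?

Earliest priority filing: 27 October 1986.
Base term: 27 October 1986 + 24 years → 27 October 2010.
Response Delay Deduction: −28 days → 29 September 2010.

September 29, 2010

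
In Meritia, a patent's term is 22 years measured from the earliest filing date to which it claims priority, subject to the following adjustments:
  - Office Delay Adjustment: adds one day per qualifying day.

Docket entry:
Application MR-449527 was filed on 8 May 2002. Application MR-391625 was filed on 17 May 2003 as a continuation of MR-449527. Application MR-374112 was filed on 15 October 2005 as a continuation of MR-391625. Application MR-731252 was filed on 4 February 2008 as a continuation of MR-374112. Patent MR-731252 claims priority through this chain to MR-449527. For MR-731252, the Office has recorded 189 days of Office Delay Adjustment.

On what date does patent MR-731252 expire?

November 13, 2024

Earliest priority filing: 8 May 2002.
Base term: 8 May 2002 + 22 years → 8 May 2024.
Office Delay Adjustment: +189 days → 13 November 2024.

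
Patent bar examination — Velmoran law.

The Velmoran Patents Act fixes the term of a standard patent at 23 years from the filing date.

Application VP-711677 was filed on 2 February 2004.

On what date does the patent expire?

Filing date + 23 years → 2 February 2027.

2027-02-02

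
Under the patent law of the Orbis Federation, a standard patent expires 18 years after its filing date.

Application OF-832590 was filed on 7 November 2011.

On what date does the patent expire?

2029-11-07

Filing date + 18 years → 7 November 2029.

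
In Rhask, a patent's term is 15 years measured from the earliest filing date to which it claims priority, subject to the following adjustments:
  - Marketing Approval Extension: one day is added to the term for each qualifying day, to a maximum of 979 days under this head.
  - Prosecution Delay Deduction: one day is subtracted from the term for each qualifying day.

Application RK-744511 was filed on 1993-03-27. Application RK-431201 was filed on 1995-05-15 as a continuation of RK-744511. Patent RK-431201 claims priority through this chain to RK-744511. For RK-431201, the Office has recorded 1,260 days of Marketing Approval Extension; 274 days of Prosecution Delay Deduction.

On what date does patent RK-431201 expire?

2010-03-02

Earliest priority filing: 27 March 1993.
Base term: 27 March 1993 + 15 years → 27 March 2008.
Marketing Approval Extension: 1260 days claimed exceeds the 979-day cap, so +979 days → 1 December 2010.
Prosecution Delay Deduction: −274 days → 2 March 2010.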